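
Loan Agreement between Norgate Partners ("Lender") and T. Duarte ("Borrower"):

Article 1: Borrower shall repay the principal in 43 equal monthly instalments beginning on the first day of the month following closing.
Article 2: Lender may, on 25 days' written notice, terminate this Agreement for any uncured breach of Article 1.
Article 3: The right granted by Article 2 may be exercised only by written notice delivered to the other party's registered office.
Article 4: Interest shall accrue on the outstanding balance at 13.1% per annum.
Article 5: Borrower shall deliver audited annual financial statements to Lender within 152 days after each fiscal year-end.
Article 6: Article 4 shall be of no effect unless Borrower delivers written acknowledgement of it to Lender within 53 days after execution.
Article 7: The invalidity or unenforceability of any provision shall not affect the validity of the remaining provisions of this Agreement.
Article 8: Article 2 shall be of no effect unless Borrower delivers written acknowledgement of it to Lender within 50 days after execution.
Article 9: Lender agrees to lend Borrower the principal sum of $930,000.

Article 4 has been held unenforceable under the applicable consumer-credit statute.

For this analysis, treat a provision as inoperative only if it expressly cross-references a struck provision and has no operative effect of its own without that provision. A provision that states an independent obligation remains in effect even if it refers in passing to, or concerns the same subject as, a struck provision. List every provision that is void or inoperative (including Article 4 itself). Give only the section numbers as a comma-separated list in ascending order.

4, 6

Article 4 is struck. The only function of Article 6 is the acknowledgement condition for Article 4, so it cannot stand once Article 4 is removed. Article 7 is a severability clause and preserves every provision that can still be given independent effect. The provisions still in force are Article 1, Article 2, Article 3, Article 5, Article 7, Article 8, and Article 9.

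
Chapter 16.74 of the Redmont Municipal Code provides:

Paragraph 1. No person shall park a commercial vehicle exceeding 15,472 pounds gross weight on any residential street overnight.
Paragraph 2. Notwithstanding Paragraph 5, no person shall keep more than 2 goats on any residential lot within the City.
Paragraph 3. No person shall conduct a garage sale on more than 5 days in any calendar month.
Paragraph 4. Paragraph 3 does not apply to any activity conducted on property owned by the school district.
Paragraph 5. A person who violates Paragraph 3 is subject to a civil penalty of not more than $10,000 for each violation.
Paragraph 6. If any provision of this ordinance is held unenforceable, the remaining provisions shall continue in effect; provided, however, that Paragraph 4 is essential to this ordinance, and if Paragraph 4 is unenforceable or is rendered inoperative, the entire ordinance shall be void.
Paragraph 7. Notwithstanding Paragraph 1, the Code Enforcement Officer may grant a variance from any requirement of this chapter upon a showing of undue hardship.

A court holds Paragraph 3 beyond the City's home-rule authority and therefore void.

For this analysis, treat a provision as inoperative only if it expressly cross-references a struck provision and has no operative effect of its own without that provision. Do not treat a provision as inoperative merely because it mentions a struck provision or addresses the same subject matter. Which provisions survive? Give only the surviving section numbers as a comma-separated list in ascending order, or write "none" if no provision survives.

Paragraph 3 is struck. The only function of Paragraph 4 is the public-property exemption from Paragraph 3, so it cannot stand once Paragraph 3 is removed. Paragraph 5 has no operative effect of its own apart from Paragraph 3 and is therefore inoperative. Paragraph 6 makes Paragraph 4 an essential term, and Paragraph 4 has been rendered inoperative by the cascade; under Paragraph 6, the entire ordinance is therefore void. No provision of the ordinance survives.

none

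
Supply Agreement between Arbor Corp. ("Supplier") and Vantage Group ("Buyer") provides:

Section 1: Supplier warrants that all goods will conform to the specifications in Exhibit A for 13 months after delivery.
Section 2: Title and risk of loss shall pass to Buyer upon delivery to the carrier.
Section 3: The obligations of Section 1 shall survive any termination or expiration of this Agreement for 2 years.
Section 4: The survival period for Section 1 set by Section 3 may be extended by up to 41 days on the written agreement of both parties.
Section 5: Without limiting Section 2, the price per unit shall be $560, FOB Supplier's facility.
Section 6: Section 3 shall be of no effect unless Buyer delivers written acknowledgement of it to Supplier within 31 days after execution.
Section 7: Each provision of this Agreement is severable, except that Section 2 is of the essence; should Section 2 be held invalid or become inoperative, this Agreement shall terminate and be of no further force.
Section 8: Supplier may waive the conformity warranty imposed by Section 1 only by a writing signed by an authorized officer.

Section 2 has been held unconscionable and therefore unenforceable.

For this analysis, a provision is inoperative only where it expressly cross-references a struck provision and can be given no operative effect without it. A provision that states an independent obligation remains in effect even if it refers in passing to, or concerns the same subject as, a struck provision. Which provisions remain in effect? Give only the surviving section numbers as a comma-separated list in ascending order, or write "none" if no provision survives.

none

Section 2 is struck. Nothing else in the Agreement is defined by reference to Section 2. Section 7 makes Section 2 an essential term, and Section 2 is the provision held invalid; under Section 7, the entire Agreement is therefore void. No provision of the Agreement survives.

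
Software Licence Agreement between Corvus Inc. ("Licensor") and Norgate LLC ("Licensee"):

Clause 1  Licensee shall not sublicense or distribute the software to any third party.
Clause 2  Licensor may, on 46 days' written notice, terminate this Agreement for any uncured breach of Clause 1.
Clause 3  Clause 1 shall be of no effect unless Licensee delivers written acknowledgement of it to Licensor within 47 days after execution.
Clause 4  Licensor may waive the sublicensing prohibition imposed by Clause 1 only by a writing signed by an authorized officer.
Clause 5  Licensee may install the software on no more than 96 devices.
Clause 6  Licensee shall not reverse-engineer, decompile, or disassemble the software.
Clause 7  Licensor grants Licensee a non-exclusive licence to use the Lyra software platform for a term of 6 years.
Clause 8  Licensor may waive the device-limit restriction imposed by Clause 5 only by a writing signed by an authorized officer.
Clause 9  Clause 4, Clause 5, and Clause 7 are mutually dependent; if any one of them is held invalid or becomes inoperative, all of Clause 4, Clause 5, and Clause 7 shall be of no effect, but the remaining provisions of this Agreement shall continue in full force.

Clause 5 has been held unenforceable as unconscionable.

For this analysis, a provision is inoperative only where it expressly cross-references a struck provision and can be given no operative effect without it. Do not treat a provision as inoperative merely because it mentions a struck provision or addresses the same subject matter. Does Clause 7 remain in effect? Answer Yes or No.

Clause 5 is struck. Clause 8 operates only by reference to Clause 5, so it falls with Clause 5. Clause 9 declares Clause 4, Clause 5, and Clause 7 mutually dependent; since one of them has fallen, all of them are of no effect. That brings down Clause 4 and Clause 7 as well. The remainder continues in force under Clause 9. Clause 1, Clause 2, Clause 3, Clause 6, and Clause 9 remain in effect. Clause 7 is among the inoperative provisions, so the answer is no.

No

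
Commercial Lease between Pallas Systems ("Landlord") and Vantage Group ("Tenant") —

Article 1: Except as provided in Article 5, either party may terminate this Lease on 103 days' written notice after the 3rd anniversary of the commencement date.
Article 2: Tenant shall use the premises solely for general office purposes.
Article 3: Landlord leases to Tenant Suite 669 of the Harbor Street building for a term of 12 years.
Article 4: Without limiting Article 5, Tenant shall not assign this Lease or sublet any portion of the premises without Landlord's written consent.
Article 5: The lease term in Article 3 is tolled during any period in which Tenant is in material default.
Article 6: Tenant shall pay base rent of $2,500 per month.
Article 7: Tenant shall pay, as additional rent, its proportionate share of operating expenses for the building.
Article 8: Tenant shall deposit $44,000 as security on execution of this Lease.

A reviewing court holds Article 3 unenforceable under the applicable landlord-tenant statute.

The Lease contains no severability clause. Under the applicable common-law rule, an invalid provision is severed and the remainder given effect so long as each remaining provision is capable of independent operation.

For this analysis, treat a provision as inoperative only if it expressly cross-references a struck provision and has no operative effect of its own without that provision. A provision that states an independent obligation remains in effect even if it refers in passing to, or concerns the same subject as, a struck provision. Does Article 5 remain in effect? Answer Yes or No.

No

Article 3 is struck. The whole of Article 5 is the tolling of the lease term, defined by reference to Article 3, so Article 5 cannot stand once Article 3 is removed. Although Article 1 refers to Article 5, its operative terms do not depend on Article 5, so it remains in effect. Although Article 4 refers to Article 5, its operative terms do not depend on Article 5, so it remains in effect. Under the stated default rule, only provisions that cannot operate independently fall away; the rest are enforced. Article 1, Article 2, Article 4, Article 6, Article 7, and Article 8 remain in effect. Article 5 is among the inoperative provisions, so the answer is no.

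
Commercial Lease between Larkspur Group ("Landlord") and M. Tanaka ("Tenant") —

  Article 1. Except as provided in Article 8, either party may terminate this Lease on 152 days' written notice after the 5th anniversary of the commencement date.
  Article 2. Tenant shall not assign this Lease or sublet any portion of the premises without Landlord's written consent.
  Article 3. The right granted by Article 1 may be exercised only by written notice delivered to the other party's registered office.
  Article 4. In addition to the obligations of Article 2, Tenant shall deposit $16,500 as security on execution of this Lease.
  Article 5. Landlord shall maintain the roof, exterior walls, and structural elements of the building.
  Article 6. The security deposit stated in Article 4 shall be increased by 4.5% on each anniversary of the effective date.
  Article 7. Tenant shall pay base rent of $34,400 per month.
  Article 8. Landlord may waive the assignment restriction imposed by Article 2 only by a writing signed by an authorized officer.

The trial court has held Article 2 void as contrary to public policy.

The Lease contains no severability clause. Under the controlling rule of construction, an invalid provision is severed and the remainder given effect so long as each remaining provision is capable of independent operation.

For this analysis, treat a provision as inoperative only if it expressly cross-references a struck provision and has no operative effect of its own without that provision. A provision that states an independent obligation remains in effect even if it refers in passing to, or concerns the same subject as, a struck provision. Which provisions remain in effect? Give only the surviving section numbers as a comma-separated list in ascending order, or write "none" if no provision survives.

1, 3, 4, 5, 6, 7

Article 2 is struck. Article 8 merely fixes the waiver condition for Article 2; with Article 2 gone it has nothing to operate on and falls away. Although Article 4 refers to Article 2, its operative terms do not depend on Article 2, so it remains in effect. Although Article 1 refers to Article 8, its operative terms do not depend on Article 8, so it remains in effect. With no severability clause, the stated default rule severs what cannot stand and enforces each remaining provision that can operate on its own. The provisions still in force are Article 1, Article 3, Article 4, Article 5, Article 6, and Article 7.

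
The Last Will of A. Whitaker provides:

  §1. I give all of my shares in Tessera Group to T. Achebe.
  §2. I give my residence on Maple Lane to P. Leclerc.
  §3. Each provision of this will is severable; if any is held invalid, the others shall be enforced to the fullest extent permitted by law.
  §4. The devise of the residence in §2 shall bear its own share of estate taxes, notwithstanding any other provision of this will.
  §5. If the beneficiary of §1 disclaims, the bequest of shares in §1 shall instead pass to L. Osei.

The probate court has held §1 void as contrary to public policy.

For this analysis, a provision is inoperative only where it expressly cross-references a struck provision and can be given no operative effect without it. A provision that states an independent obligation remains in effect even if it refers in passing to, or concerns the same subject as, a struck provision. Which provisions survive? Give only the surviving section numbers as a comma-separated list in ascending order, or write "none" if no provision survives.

2, 3, 4

§1 is struck. §5 has no operative effect of its own apart from §1 and is therefore inoperative. Under the severability clause in §3, the remaining provisions continue in force. The provisions still in force are §2, §3, and §4.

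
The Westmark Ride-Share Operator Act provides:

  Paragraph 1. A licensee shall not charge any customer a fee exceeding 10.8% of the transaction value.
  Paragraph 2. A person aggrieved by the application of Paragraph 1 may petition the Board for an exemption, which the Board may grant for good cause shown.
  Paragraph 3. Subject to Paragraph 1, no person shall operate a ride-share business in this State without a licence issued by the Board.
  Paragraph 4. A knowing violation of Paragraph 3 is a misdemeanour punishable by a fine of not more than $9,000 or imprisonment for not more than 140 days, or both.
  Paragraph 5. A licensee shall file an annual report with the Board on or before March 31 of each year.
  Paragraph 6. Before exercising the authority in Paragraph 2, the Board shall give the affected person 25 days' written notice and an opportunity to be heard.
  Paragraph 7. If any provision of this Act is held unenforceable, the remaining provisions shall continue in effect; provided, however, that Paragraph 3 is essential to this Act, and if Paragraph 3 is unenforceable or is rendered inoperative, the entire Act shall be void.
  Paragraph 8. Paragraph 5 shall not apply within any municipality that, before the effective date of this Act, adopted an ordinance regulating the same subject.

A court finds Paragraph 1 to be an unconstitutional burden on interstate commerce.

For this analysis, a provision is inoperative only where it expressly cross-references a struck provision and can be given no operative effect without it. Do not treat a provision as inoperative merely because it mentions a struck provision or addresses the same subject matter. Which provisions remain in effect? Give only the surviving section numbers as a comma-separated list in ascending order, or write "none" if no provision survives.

Paragraph 1 is struck. Paragraph 2 has no operative effect of its own apart from Paragraph 1 and is therefore inoperative. Paragraph 6 operates only by reference to Paragraph 2, so it falls with Paragraph 2. Paragraph 3 mentions Paragraph 1 but its own obligation stands independently of Paragraph 1, so Paragraph 3 is not affected. Paragraph 7 makes Paragraph 3 an essential term, but Paragraph 3 is unaffected, so the severability proviso in Paragraph 7 preserves the remaining provisions. The provisions still in force are Paragraph 3, Paragraph 4, Paragraph 5, Paragraph 7, and Paragraph 8.

3, 4, 5, 7, 8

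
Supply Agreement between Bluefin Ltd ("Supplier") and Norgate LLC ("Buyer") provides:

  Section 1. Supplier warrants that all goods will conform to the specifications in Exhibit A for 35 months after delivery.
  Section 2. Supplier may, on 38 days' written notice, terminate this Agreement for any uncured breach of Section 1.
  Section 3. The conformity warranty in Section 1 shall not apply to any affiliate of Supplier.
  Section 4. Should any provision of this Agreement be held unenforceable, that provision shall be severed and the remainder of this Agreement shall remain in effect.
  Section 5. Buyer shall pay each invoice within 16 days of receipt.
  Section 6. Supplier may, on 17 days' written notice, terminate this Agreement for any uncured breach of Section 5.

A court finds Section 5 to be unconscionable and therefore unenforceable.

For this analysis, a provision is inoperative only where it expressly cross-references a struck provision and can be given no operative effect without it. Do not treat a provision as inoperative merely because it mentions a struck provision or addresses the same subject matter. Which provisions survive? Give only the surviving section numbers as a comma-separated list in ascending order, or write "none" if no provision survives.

1, 2, 3, 4

Section 5 is struck. The only function of Section 6 is the termination right for breach of Section 5, so it cannot stand once Section 5 is removed. Under the severability clause in Section 4, the remaining provisions continue in force. The provisions still in force are Section 1, Section 2, Section 3, and Section 4.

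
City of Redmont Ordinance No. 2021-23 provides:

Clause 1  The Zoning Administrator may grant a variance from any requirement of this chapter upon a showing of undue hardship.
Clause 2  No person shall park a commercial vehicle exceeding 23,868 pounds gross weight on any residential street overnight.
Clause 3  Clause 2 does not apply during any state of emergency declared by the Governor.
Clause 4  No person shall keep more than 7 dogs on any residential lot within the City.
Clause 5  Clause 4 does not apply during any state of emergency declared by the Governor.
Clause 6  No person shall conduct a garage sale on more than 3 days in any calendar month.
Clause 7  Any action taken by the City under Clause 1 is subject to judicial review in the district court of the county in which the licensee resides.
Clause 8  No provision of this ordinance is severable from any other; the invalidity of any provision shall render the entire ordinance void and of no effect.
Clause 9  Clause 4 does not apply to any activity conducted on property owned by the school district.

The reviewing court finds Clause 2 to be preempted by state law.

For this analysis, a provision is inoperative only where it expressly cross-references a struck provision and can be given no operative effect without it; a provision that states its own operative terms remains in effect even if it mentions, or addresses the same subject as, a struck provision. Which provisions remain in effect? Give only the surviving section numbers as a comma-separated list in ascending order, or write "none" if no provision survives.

none

Clause 2 is struck. Clause 3 operates only by reference to Clause 2, so it falls with Clause 2. Clause 8 provides that the ordinance is not severable, so the invalidity of any one provision voids the entire ordinance. No provision of the ordinance survives.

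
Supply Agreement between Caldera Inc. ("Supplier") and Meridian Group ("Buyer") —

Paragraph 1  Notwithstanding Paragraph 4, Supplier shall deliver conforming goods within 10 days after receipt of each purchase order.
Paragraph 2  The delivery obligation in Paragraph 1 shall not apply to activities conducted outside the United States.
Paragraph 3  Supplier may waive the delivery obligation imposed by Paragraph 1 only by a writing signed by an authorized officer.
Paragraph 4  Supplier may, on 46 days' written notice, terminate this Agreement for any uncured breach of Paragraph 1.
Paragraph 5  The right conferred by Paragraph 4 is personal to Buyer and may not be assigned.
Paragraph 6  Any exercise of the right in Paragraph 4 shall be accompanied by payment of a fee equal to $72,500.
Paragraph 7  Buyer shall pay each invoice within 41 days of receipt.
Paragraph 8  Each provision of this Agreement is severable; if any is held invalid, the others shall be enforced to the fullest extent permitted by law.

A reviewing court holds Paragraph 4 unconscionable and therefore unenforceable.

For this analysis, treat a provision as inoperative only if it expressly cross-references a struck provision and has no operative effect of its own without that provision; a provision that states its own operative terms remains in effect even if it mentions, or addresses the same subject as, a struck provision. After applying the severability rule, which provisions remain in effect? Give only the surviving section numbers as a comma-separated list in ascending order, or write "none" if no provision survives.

1, 2, 3, 7, 8

Paragraph 4 is struck. Paragraph 5 operates only by reference to Paragraph 4, so it falls with Paragraph 4. Paragraph 6 merely fixes the exercise fee for Paragraph 4; with Paragraph 4 gone it has nothing to operate on and falls away. Paragraph 1 mentions Paragraph 4 but its own obligation stands independently of Paragraph 4, so Paragraph 1 is not affected. Paragraph 8 is a severability clause and preserves every provision that can still be given independent effect. That leaves Paragraph 1, Paragraph 2, Paragraph 3, Paragraph 7, and Paragraph 8 in effect.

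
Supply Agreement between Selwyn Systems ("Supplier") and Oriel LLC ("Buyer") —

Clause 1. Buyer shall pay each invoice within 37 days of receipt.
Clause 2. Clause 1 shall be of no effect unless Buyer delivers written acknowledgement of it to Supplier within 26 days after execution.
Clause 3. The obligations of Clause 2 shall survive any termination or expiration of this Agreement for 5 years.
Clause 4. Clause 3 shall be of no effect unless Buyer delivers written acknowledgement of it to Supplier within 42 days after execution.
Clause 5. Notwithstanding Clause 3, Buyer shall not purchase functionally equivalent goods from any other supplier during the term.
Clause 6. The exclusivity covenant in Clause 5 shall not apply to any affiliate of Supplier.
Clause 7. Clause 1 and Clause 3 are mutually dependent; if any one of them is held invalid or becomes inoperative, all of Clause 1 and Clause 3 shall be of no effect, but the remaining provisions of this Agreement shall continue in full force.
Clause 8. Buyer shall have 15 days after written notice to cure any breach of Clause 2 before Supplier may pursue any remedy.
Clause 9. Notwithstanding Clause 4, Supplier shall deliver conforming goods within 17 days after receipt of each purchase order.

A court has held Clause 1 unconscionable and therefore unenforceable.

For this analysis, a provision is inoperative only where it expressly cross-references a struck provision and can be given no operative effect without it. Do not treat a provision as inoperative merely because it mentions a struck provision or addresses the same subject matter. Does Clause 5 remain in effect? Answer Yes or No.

Clause 1 is struck. Clause 2 operates only by reference to Clause 1, so it falls with Clause 1. Clause 3 merely fixes the survival period for Clause 2; with Clause 2 gone it has nothing to operate on and falls away. Clause 8 merely fixes the cure period for breach of Clause 2; with Clause 2 gone it has nothing to operate on and falls away. Clause 4 operates only by reference to Clause 3, so it falls with Clause 3. Although Clause 5 refers to Clause 3, its operative terms do not depend on Clause 3, so it remains in effect. Although Clause 9 refers to Clause 4, its operative terms do not depend on Clause 4, so it remains in effect. Clause 7 declares Clause 1 and Clause 3 mutually dependent; since one of them has fallen, all of them are of no effect. The remainder continues in force under Clause 7. The provisions still in force are Clause 5, Clause 6, Clause 7, and Clause 9. Clause 5 is among the surviving provisions, so the answer is yes.

Yes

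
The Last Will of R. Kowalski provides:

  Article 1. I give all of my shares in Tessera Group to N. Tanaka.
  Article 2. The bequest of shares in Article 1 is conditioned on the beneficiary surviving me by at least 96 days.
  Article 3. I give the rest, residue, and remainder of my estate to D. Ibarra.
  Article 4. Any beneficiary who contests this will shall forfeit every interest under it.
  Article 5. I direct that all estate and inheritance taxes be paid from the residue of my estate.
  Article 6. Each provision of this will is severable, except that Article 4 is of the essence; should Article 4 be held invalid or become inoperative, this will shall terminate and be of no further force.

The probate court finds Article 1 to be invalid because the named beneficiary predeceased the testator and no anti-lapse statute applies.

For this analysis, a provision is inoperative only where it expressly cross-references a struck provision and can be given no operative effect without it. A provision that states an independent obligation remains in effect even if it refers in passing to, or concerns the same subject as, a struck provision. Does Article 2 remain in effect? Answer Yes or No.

Article 1 is struck. Article 2 merely fixes the survivorship condition on Article 1; with Article 1 gone it has nothing to operate on and falls away. Article 6 makes Article 4 an essential term, but Article 4 is unaffected, so the severability proviso in Article 6 preserves the remaining provisions. That leaves Article 3, Article 4, Article 5, and Article 6 in effect. Article 2 is among the inoperative provisions, so the answer is no.

No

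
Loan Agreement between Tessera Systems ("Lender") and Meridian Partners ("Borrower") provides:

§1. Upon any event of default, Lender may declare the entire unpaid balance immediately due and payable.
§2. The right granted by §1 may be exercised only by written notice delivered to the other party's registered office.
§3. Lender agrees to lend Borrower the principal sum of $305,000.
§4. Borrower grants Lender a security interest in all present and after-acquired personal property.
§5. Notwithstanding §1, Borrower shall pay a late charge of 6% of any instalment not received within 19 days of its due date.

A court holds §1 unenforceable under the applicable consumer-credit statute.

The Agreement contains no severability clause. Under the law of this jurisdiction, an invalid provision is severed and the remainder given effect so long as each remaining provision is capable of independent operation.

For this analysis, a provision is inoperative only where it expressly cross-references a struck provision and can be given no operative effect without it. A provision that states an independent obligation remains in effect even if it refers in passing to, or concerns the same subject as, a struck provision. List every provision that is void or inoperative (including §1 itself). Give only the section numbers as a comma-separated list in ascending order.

1, 2

§1 is struck. The only function of §2 is the notice requirement for §1, so it cannot stand once §1 is removed. Although §5 refers to §1, its operative terms do not depend on §1, so it remains in effect. Under the stated default rule, only provisions that cannot operate independently fall away; the rest are enforced. The provisions still in force are §3, §4, and §5.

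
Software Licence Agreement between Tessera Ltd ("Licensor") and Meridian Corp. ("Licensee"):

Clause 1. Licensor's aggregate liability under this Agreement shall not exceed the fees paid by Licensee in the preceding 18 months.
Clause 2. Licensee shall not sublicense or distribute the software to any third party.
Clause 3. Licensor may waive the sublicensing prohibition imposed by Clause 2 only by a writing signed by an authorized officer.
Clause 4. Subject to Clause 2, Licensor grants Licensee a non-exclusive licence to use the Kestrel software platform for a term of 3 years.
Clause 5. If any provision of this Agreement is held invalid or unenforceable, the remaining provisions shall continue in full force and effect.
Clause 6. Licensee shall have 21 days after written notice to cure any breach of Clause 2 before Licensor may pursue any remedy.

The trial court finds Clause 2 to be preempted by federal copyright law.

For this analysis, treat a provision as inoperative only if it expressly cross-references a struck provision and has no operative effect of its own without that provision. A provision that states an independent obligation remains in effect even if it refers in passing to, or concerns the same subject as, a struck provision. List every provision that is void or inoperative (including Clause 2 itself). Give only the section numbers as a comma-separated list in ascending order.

2, 3, 6

Clause 2 is struck. The only function of Clause 3 is the waiver condition for Clause 2, so it cannot stand once Clause 2 is removed. The only function of Clause 6 is the cure period for breach of Clause 2, so it cannot stand once Clause 2 is removed. Clause 4 mentions Clause 2 but its own obligation stands independently of Clause 2, so Clause 4 is not affected. Clause 5 is a severability clause and preserves every provision that can still be given independent effect. That leaves Clause 1, Clause 4, and Clause 5 in effect.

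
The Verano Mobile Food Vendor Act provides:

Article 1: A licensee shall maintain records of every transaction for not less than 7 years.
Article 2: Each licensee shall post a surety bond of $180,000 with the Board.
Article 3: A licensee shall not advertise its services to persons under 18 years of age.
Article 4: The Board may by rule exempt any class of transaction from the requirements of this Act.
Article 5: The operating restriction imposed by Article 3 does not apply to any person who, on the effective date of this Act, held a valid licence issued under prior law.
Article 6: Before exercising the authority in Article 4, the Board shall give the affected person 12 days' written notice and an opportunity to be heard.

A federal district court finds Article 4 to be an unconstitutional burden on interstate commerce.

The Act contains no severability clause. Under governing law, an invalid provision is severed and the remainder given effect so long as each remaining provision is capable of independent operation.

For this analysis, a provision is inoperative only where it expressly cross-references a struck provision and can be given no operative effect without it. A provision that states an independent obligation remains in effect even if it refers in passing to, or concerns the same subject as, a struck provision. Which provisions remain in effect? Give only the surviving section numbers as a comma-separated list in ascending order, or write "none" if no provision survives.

1, 2, 3, 5

Article 4 is struck. Article 6 merely fixes the notice-and-hearing requirement for Article 4; with Article 4 gone it has nothing to operate on and falls away. With no severability clause, the stated default rule severs what cannot stand and enforces each remaining provision that can operate on its own. That leaves Article 1, Article 2, Article 3, and Article 5 in effect.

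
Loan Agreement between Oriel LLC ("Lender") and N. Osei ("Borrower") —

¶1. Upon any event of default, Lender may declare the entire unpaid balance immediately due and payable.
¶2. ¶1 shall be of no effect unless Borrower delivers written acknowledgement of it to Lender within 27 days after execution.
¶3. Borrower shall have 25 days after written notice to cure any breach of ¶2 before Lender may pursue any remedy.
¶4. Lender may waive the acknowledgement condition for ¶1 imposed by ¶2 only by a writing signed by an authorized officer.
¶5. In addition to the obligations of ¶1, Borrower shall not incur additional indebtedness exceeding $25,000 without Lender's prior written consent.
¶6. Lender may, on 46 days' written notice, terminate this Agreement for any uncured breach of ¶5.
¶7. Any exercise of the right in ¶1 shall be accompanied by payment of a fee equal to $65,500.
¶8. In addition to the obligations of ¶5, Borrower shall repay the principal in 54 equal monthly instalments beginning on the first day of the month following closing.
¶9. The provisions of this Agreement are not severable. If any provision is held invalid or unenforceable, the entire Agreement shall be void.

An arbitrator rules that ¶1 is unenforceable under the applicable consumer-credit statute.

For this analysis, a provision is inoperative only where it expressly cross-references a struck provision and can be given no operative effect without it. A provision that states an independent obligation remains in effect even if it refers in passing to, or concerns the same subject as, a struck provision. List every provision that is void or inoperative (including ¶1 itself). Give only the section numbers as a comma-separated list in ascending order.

1, 2, 3, 4, 5, 6, 7, 8, 9

¶1 is struck. ¶2 operates only by reference to ¶1, so it falls with ¶1. ¶7 merely fixes the exercise fee for ¶1; with ¶1 gone it has nothing to operate on and falls away. ¶3 has no operative effect of its own apart from ¶2 and is therefore inoperative. The only function of ¶4 is the waiver condition for ¶2, so it cannot stand once ¶2 is removed. ¶9 provides that the Agreement is not severable, so the invalidity of any one provision voids the entire Agreement. No provision of the Agreement survives.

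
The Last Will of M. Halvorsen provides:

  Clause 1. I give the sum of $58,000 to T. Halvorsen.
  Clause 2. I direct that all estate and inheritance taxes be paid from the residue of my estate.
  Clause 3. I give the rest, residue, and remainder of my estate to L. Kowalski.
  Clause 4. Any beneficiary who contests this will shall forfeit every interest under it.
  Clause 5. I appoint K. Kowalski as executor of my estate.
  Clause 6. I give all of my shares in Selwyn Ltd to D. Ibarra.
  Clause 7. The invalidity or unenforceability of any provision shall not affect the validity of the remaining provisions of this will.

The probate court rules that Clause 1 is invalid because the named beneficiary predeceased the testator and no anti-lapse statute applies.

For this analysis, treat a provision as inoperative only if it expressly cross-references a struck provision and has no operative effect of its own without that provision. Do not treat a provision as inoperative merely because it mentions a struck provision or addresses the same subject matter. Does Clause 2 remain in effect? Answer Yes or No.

Clause 1 is struck. No other provision's operative terms depend on Clause 1. Under the severability clause in Clause 7, the remaining provisions continue in force. Clause 2, Clause 3, Clause 4, Clause 5, Clause 6, and Clause 7 remain in effect. Clause 2 is among the surviving provisions, so the answer is yes.

Yes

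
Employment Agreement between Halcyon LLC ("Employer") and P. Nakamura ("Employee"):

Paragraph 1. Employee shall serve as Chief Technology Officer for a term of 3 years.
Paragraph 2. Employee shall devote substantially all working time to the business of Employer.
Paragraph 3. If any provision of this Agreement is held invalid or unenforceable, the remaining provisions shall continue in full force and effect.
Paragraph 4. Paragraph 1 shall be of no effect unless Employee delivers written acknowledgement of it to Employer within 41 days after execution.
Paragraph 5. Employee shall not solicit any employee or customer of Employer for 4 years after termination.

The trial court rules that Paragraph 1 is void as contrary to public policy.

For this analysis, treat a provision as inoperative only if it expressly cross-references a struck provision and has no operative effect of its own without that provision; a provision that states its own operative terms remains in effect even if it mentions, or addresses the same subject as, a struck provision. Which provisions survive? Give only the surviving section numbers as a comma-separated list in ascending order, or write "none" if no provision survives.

Paragraph 1 is struck. The only function of Paragraph 4 is the acknowledgement condition for Paragraph 1, so it cannot stand once Paragraph 1 is removed. Under the severability clause in Paragraph 3, the remaining provisions continue in force. The provisions still in force are Paragraph 2, Paragraph 3, and Paragraph 5.

2, 3, 5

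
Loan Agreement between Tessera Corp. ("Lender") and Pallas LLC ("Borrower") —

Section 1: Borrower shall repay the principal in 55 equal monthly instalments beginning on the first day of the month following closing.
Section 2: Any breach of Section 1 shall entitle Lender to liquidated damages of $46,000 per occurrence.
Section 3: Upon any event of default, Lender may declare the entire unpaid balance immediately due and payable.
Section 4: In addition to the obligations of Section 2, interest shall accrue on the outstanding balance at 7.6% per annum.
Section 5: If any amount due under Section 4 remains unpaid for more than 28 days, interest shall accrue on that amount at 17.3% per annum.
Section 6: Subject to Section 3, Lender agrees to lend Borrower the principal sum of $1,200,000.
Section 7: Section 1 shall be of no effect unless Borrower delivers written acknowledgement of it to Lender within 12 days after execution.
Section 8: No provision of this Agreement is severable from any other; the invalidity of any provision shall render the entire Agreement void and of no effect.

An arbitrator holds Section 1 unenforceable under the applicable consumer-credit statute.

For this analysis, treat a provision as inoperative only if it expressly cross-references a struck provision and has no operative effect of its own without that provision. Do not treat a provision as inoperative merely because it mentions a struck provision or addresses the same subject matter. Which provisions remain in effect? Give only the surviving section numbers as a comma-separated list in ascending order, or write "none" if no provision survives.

Section 1 is struck. Section 2 has no operative effect of its own apart from Section 1 and is therefore inoperative. Section 7 operates only by reference to Section 1, so it falls with Section 1. Section 8 provides that the Agreement is not severable, so the invalidity of any one provision voids the entire Agreement. No provision of the Agreement survives.

none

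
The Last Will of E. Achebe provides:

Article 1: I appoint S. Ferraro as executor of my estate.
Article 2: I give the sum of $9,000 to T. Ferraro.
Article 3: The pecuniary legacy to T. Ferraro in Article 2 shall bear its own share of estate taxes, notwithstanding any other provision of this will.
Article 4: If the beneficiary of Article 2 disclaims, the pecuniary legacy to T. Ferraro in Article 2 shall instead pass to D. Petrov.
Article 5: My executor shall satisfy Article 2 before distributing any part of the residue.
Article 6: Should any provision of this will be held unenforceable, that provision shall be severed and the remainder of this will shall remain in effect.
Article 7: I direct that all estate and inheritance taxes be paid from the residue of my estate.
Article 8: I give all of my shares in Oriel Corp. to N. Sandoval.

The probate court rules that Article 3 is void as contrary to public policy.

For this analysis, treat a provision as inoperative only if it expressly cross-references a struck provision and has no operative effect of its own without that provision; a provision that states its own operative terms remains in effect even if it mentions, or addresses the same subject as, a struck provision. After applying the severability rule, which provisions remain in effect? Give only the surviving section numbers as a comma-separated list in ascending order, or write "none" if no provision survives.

Article 3 is struck. No other provision's operative terms depend on Article 3. Under the severability clause in Article 6, the remaining provisions continue in force. The provisions still in force are Article 1, Article 2, Article 4, Article 5, Article 6, Article 7, and Article 8.

1, 2, 4, 5, 6, 7, 8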